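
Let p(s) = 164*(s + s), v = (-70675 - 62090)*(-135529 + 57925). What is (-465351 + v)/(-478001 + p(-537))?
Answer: -10302629709/654137 ≈ -15750.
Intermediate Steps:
v = 10303095060 (v = -132765*(-77604) = 10303095060)
p(s) = 328*s (p(s) = 164*(2*s) = 328*s)
(-465351 + v)/(-478001 + p(-537)) = (-465351 + 10303095060)/(-478001 + 328*(-537)) = 10302629709/(-478001 - 176136) = 10302629709/(-654137) = 10302629709*(-1/654137) = -10302629709/654137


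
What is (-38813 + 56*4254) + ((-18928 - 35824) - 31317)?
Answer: 113342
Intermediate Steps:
(-38813 + 56*4254) + ((-18928 - 35824) - 31317) = (-38813 + 238224) + (-54752 - 31317) = 199411 - 86069 = 113342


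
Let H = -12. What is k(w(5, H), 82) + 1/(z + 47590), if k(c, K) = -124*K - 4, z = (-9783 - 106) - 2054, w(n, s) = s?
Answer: -362601283/35647 ≈ -10172.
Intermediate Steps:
z = -11943 (z = -9889 - 2054 = -11943)
k(c, K) = -4 - 124*K
k(w(5, H), 82) + 1/(z + 47590) = (-4 - 124*82) + 1/(-11943 + 47590) = (-4 - 10168) + 1/35647 = -10172 + 1/35647 = -362601283/35647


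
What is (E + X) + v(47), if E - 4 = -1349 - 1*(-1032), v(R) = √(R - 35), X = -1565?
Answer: -1878 + 2*√3 ≈ -1874.5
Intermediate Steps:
v(R) = √(-35 + R)
E = -313 (E = 4 + (-1349 - 1*(-1032)) = 4 + (-1349 + 1032) = 4 - 317 = -313)
(E + X) + v(47) = (-313 - 1565) + √(-35 + 47) = -1878 + √12 = -1878 + 2*√3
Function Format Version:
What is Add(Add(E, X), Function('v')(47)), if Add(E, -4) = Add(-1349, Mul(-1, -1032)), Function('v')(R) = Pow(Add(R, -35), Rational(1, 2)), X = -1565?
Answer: Add(-1878, Mul(2, Pow(3, Rational(1, 2)))) ≈ -1874.5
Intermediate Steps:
Function('v')(R) = Pow(Add(-35, R), Rational(1, 2))
E = -313 (E = Add(4, Add(-1349, Mul(-1, -1032))) = Add(4, Add(-1349, 1032)) = Add(4, -317) = -313)
Add(Add(E, X), Function('v')(47)) = Add(Add(-313, -1565), Pow(Add(-35, 47), Rational(1, 2))) = Add(-1878, Pow(12, Rational(1, 2))) = Add(-1878, Mul(2, Pow(3, Rational(1, 2))))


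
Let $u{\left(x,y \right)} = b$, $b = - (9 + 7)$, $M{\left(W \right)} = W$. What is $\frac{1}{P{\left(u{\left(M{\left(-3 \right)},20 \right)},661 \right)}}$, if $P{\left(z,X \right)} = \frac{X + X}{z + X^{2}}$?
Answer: $\frac{436905}{1322} \approx 330.49$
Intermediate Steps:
$b = -16$ ($b = \left(-1\right) 16 = -16$)
$u{\left(x,y \right)} = -16$
$P{\left(z,X \right)} = \frac{2 X}{z + X^{2}}$
$\frac{1}{P{\left(u{\left(M{\left(-3 \right)},20 \right)},661 \right)}} = \frac{1}{2 \cdot 661 \frac{1}{-16 + 661^{2}}} = \frac{1}{2 \cdot 661 \frac{1}{-16 + 436921}} = \frac{1}{2 \cdot 661 \cdot \frac{1}{436905}} = \frac{1}{\frac{1322}{436905}} = \frac{436905}{1322}$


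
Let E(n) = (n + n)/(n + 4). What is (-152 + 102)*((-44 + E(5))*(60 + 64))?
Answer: 2393200/9 ≈ 2.6591e+5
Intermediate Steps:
E(n) = 2*n/(4 + n) (E(n) = (2*n)/(4 + n) = 2*n/(4 + n))
(-152 + 102)*((-44 + E(5))*(60 + 64)) = (-152 + 102)*((-44 + 2*5/(4 + 5))*(60 + 64)) = -50*(-44 + 2*5/9)*124 = -50*(-44 + 2*5*(1/9))*124 = -50*(-44 + 10/9)*124 = -(-19300)*124/9 = -50*(-47864/9) = 2393200/9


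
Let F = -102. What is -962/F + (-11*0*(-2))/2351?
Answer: 481/51 ≈ 9.4314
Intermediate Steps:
-962/F + (-11*0*(-2))/2351 = -962/(-102) + (-11*0*(-2))/2351 = -962*(-1/102) + (0*(-2))*(1/2351) = 481/51 + 0*(1/2351) = 481/51 + 0 = 481/51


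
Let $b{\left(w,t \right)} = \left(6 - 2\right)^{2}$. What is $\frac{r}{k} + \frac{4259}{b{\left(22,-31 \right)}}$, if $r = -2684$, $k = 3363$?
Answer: $\frac{14280073}{53808} \approx 265.39$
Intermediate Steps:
$b{\left(w,t \right)} = 16$ ($b{\left(w,t \right)} = 4^{2} = 16$)
$\frac{r}{k} + \frac{4259}{b{\left(22,-31 \right)}} = - \frac{2684}{3363} + \frac{4259}{16} = \frac{14280073}{53808}$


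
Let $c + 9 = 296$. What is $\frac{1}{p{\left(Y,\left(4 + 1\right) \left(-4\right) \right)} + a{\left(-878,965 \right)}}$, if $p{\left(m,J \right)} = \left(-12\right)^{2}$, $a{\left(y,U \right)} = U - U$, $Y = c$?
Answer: $\frac{1}{144} \approx 0.0069444$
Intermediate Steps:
$c = 287$ ($c = -9 + 296 = 287$)
$Y = 287$
$a{\left(y,U \right)} = 0$
$p{\left(m,J \right)} = 144$
$\frac{1}{p{\left(Y,\left(4 + 1\right) \left(-4\right) \right)} + a{\left(-878,965 \right)}} = \frac{1}{144 + 0} = \frac{1}{144}$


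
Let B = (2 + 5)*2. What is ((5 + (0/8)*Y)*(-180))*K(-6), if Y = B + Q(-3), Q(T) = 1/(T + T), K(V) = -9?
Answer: 8100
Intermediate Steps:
Q(T) = 1/(2*T)
B = 14 (B = 7*2 = 14)
Y = 83/6 (Y = 14 + (½)/(-3) = 14 + (½)*(-⅓) = 14 - ⅙ = 83/6 ≈ 13.833)
((5 + (0/8)*Y)*(-180))*K(-6) = ((5 + (0/8)*(83/6))*(-180))*(-9) = ((5 + (0*(⅛))*(83/6))*(-180))*(-9) = ((5 + 0*(83/6))*(-180))*(-9) = ((5 + 0)*(-180))*(-9) = (5*(-180))*(-9) = -900*(-9) = 8100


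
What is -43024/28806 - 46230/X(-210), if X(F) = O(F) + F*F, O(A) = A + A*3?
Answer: -53215327/20769126 ≈ -2.5622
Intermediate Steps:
O(A) = 4*A (O(A) = A + 3*A = 4*A)
X(F) = F² + 4*F (X(F) = 4*F + F*F = 4*F + F² = F² + 4*F)
-43024/28806 - 46230/X(-210) = -43024/28806 - 46230*(-1/(210*(4 - 210))) = -43024*1/28806 - 46230/((-210*(-206))) = -21512/14403 - 46230/43260 = -21512/14403 - 46230*1/43260 = -21512/14403 - 1541/1442 = -53215327/20769126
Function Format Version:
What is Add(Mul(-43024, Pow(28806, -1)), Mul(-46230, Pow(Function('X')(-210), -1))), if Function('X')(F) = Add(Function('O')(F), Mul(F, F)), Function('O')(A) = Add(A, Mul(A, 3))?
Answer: Rational(-53215327, 20769126) ≈ -2.5622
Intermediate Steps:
Function('O')(A) = Mul(4, A) (Function('O')(A) = Add(A, Mul(3, A)) = Mul(4, A))
Function('X')(F) = Add(Pow(F, 2), Mul(4, F)) (Function('X')(F) = Add(Mul(4, F), Mul(F, F)) = Add(Mul(4, F), Pow(F, 2)) = Add(Pow(F, 2), Mul(4, F)))
Add(Mul(-43024, Pow(28806, -1)), Mul(-46230, Pow(Function('X')(-210), -1))) = Add(Mul(-43024, Pow(28806, -1)), Mul(-46230, Pow(Mul(-210, Add(4, -210)), -1))) = Add(Mul(-43024, Rational(1, 28806)), Mul(-46230, Pow(Mul(-210, -206), -1))) = Add(Rational(-21512, 14403), Mul(-46230, Pow(43260, -1))) = Add(Rational(-21512, 14403), Mul(-46230, Rational(1, 43260))) = Add(Rational(-21512, 14403), Rational(-1541, 1442)) = Rational(-53215327, 20769126)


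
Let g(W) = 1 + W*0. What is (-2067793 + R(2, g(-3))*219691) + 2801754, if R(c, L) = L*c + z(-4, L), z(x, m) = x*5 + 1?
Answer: -3000786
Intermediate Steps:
g(W) = 1 (g(W) = 1 + 0 = 1)
z(x, m) = 1 + 5*x (z(x, m) = 5*x + 1 = 1 + 5*x)
R(c, L) = -19 + L*c (R(c, L) = L*c + (1 + 5*(-4)) = L*c + (1 - 20) = L*c - 19 = -19 + L*c)
(-2067793 + R(2, g(-3))*219691) + 2801754 = (-2067793 + (-19 + 1*2)*219691) + 2801754 = (-2067793 + (-19 + 2)*219691) + 2801754 = (-2067793 - 17*219691) + 2801754 = (-2067793 - 3734747) + 2801754 = -5802540 + 2801754 = -3000786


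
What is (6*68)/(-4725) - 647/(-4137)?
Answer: 21733/310275 ≈ 0.070044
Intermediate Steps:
(6*68)/(-4725) - 647/(-4137) = 408*(-1/4725) - 647*(-1/4137) = -136/1575 + 647/4137 = 21733/310275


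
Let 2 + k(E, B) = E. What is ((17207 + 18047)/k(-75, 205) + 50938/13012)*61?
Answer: -13871486071/500962 ≈ -27690.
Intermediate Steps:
k(E, B) = -2 + E
((17207 + 18047)/k(-75, 205) + 50938/13012)*61 = ((17207 + 18047)/(-2 - 75) + 50938/13012)*61 = (35254/(-77) + 50938*(1/13012))*61 = (35254*(-1/77) + 25469/6506)*61 = (-35254/77 + 25469/6506)*61 = -227401411/500962*61 = -13871486071/500962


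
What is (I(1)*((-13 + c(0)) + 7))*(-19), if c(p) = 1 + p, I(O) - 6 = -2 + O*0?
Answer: 380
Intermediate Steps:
I(O) = 4 (I(O) = 6 + (-2 + O*0) = 6 + (-2 + 0) = 6 - 2 = 4)
(I(1)*((-13 + c(0)) + 7))*(-19) = (4*((-13 + (1 + 0)) + 7))*(-19) = (4*((-13 + 1) + 7))*(-19) = (4*(-12 + 7))*(-19) = (4*(-5))*(-19) = -20*(-19) = 380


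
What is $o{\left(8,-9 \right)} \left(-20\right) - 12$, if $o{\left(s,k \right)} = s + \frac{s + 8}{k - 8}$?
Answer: $- \frac{2604}{17} \approx -153.18$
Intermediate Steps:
$o{\left(s,k \right)} = s + \frac{8 + s}{-8 + k}$
$o{\left(8,-9 \right)} \left(-20\right) - 12 = \frac{8 - 56 - 72}{-8 - 9} \left(-20\right) - 12 = \frac{8 - 56 - 72}{-17} \left(-20\right) - 12 = \left(- \frac{1}{17}\right) \left(-120\right) \left(-20\right) - 12 = \frac{120}{17} \left(-20\right) - 12 = - \frac{2400}{17} - 12 = - \frac{2604}{17}$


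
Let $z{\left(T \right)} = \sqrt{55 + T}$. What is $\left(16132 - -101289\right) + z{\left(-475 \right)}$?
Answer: $117421 + 2 i \sqrt{105} \approx 1.1742 \cdot 10^{5} + 20.494 i$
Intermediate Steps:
$\left(16132 - -101289\right) + z{\left(-475 \right)} = \left(16132 - -101289\right) + \sqrt{55 - 475} = \left(16132 + 101289\right) + \sqrt{-420} = 117421 + 2 i \sqrt{105}$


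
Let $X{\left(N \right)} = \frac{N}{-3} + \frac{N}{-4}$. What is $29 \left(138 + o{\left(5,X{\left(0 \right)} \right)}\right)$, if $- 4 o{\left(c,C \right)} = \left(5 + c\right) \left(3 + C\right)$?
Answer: $\frac{7569}{2} \approx 3784.5$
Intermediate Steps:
$X{\left(N \right)} = - \frac{7 N}{12}$ ($X{\left(N \right)} = N \left(- \frac{1}{3}\right) + N \left(- \frac{1}{4}\right) = - \frac{N}{3} - \frac{N}{4} = - \frac{7 N}{12}$)
$o{\left(c,C \right)} = - \frac{\left(3 + C\right) \left(5 + c\right)}{4}$ ($o{\left(c,C \right)} = - \frac{\left(5 + c\right) \left(3 + C\right)}{4} = - \frac{\left(3 + C\right) \left(5 + c\right)}{4}$)
$29 \left(138 + o{\left(5,X{\left(0 \right)} \right)}\right) = 29 \left(138 - \left(\frac{15}{2} + \frac{1}{4} \left(\left(- \frac{7}{12}\right) 0\right) 5 + \frac{5}{4} \left(- \frac{7}{12}\right) 0\right)\right) = 29 \left(138 - \frac{15}{2}\right) = 29 \cdot \frac{261}{2} = \frac{7569}{2}$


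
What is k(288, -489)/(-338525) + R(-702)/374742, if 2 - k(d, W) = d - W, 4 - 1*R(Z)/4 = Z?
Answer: 24928393/2537190711 ≈ 0.0098252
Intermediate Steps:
R(Z) = 16 - 4*Z
k(d, W) = 2 + W - d (k(d, W) = 2 - (d - W) = 2 + (W - d) = 2 + W - d)
k(288, -489)/(-338525) + R(-702)/374742 = (2 - 489 - 1*288)/(-338525) + (16 - 4*(-702))/374742 = (2 - 489 - 288)*(-1/338525) + (16 + 2808)*(1/374742) = -775*(-1/338525) + 2824*(1/374742) = 31/13541 + 1412/187371 = 24928393/2537190711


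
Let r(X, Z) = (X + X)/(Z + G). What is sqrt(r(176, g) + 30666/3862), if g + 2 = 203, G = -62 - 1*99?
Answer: sqrt(1560527995)/9655 ≈ 4.0915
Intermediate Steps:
G = -161 (G = -62 - 99 = -161)
g = 201 (g = -2 + 203 = 201)
r(X, Z) = 2*X/(-161 + Z) (r(X, Z) = (X + X)/(Z - 161) = (2*X)/(-161 + Z) = 2*X/(-161 + Z))
sqrt(r(176, g) + 30666/3862) = sqrt(2*176/(-161 + 201) + 30666/3862) = sqrt(2*176/40 + 30666*(1/3862)) = sqrt(2*176*(1/40) + 15333/1931) = sqrt(44/5 + 15333/1931) = sqrt(161629/9655) = sqrt(1560527995)/9655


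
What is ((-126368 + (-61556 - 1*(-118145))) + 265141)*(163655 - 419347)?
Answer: -49952500504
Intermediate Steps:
((-126368 + (-61556 - 1*(-118145))) + 265141)*(163655 - 419347) = ((-126368 + (-61556 + 118145)) + 265141)*(-255692) = ((-126368 + 56589) + 265141)*(-255692) = (-69779 + 265141)*(-255692) = 195362*(-255692) = -49952500504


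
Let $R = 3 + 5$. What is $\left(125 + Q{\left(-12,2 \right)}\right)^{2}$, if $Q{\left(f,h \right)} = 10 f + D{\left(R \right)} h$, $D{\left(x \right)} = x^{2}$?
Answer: $17689$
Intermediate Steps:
$R = 8$
$Q{\left(f,h \right)} = 10 f + 64 h$ ($Q{\left(f,h \right)} = 10 f + 8^{2} h = 10 f + 64 h$)
$\left(125 + Q{\left(-12,2 \right)}\right)^{2} = \left(125 + \left(10 \left(-12\right) + 64 \cdot 2\right)\right)^{2} = \left(125 + \left(-120 + 128\right)\right)^{2} = \left(125 + 8\right)^{2} = 133^{2} = 17689$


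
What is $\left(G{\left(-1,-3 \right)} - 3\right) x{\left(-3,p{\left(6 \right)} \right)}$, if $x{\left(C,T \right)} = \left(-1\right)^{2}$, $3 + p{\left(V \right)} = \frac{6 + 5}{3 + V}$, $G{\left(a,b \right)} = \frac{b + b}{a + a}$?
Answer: $0$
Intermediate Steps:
$G{\left(a,b \right)} = \frac{b}{a}$ ($G{\left(a,b \right)} = \frac{2 b}{2 a} = 2 b \frac{1}{2 a} = \frac{b}{a}$)
$p{\left(V \right)} = -3 + \frac{11}{3 + V}$ ($p{\left(V \right)} = -3 + \frac{6 + 5}{3 + V} = -3 + \frac{11}{3 + V}$)
$x{\left(C,T \right)} = 1$
$\left(G{\left(-1,-3 \right)} - 3\right) x{\left(-3,p{\left(6 \right)} \right)} = \left(- \frac{3}{-1} - 3\right) 1 = \left(\left(-3\right) \left(-1\right) - 3\right) 1 = \left(3 - 3\right) 1 = 0 \cdot 1 = 0$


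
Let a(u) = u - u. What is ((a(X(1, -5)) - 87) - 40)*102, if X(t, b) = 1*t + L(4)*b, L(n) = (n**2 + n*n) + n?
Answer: -12954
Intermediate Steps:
L(n) = n + 2*n**2 (L(n) = (n**2 + n**2) + n = 2*n**2 + n = n + 2*n**2)
X(t, b) = t + 36*b (X(t, b) = 1*t + (4*(1 + 2*4))*b = t + (4*(1 + 8))*b = t + (4*9)*b = t + 36*b)
a(u) = 0
((a(X(1, -5)) - 87) - 40)*102 = ((0 - 87) - 40)*102 = (-87 - 40)*102 = -127*102 = -12954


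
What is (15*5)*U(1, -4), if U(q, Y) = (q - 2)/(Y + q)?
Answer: 25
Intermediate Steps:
U(q, Y) = (-2 + q)/(Y + q)
(15*5)*U(1, -4) = (15*5)*((-2 + 1)/(-4 + 1)) = 75*(-1/(-3)) = 75*(-⅓*(-1)) = 75*(⅓) = 25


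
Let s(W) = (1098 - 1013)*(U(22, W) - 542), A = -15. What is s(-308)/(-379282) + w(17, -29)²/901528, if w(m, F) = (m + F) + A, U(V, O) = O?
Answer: 32705947289/170966671448 ≈ 0.19130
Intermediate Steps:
w(m, F) = -15 + F + m (w(m, F) = (m + F) - 15 = (F + m) - 15 = -15 + F + m)
s(W) = -46070 + 85*W (s(W) = (1098 - 1013)*(W - 542) = 85*(-542 + W) = -46070 + 85*W)
s(-308)/(-379282) + w(17, -29)²/901528 = (-46070 + 85*(-308))/(-379282) + (-15 - 29 + 17)²/901528 = (-46070 - 26180)*(-1/379282) + (-27)²*(1/901528) = -72250*(-1/379282) + 729*(1/901528) = 36125/189641 + 729/901528 = 32705947289/170966671448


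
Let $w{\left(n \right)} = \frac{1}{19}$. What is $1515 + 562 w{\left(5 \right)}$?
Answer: $\frac{29347}{19} \approx 1544.6$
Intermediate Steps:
$w{\left(n \right)} = \frac{1}{19}$
$1515 + 562 w{\left(5 \right)} = 1515 + 562 \cdot \frac{1}{19} = 1515 + \frac{562}{19} = \frac{29347}{19}$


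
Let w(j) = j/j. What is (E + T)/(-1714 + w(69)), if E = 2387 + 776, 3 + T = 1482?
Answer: -4642/1713 ≈ -2.7099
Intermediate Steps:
T = 1479 (T = -3 + 1482 = 1479)
w(j) = 1
E = 3163
(E + T)/(-1714 + w(69)) = (3163 + 1479)/(-1714 + 1) = 4642/(-1713) = 4642*(-1/1713) = -4642/1713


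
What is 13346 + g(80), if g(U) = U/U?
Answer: 13347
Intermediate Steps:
g(U) = 1
13346 + g(80) = 13346 + 1 = 13347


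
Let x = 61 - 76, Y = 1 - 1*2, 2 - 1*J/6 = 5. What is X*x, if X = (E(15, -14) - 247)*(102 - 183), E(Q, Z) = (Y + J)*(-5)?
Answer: -184680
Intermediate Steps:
J = -18 (J = 12 - 6*5 = 12 - 30 = -18)
Y = -1 (Y = 1 - 2 = -1)
E(Q, Z) = 95 (E(Q, Z) = (-1 - 18)*(-5) = -19*(-5) = 95)
x = -15
X = 12312 (X = (95 - 247)*(102 - 183) = -152*(-81) = 12312)
X*x = 12312*(-15) = -184680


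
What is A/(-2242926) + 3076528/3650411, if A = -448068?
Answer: 1422676166146/1364600290431 ≈ 1.0426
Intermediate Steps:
A/(-2242926) + 3076528/3650411 = -448068/(-2242926) + 3076528/3650411 = -448068*(-1/2242926) + 3076528*(1/3650411) = 74678/373821 + 3076528/3650411 = 1422676166146/1364600290431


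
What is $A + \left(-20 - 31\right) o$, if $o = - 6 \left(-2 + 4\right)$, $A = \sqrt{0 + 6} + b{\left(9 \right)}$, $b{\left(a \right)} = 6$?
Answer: $618 + \sqrt{6} \approx 620.45$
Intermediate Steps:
$A = 6 + \sqrt{6}$ ($A = \sqrt{0 + 6} + 6 = \sqrt{6} + 6 = 6 + \sqrt{6} \approx 8.4495$)
$o = -12$ ($o = \left(-6\right) 2 = -12$)
$A + \left(-20 - 31\right) o = \left(6 + \sqrt{6}\right) + \left(-20 - 31\right) \left(-12\right) = \left(6 + \sqrt{6}\right) - -612 = \left(6 + \sqrt{6}\right) + 612 = 618 + \sqrt{6}$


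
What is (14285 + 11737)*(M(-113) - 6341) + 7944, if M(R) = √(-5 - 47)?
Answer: -164997558 + 52044*I*√13 ≈ -1.65e+8 + 1.8765e+5*I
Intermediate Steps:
M(R) = 2*I*√13 (M(R) = √(-52) = 2*I*√13)
(14285 + 11737)*(M(-113) - 6341) + 7944 = (14285 + 11737)*(2*I*√13 - 6341) + 7944 = 26022*(-6341 + 2*I*√13) + 7944 = (-165005502 + 52044*I*√13) + 7944 = -164997558 + 52044*I*√13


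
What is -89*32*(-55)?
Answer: 156640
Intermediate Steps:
-89*32*(-55) = -2848*(-55) = 156640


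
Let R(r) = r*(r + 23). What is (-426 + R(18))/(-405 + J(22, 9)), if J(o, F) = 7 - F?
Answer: -312/407 ≈ -0.76658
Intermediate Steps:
R(r) = r*(23 + r)
(-426 + R(18))/(-405 + J(22, 9)) = (-426 + 18*(23 + 18))/(-405 + (7 - 1*9)) = (-426 + 18*41)/(-405 + (7 - 9)) = (-426 + 738)/(-405 - 2) = 312/(-407) = 312*(-1/407) = -312/407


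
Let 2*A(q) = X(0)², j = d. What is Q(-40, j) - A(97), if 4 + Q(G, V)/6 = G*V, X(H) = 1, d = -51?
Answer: 24431/2 ≈ 12216.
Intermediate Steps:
j = -51
Q(G, V) = -24 + 6*G*V (Q(G, V) = -24 + 6*(G*V) = -24 + 6*G*V)
A(q) = ½ (A(q) = (½)*1² = (½)*1 = ½)
Q(-40, j) - A(97) = (-24 + 6*(-40)*(-51)) - 1*½ = (-24 + 12240) - ½ = 12216 - ½ = 24431/2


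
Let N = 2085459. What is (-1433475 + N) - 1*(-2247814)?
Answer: 2899798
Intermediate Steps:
(-1433475 + N) - 1*(-2247814) = (-1433475 + 2085459) - 1*(-2247814) = 651984 + 2247814 = 2899798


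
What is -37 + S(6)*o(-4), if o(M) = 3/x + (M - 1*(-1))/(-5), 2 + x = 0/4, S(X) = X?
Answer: -212/5 ≈ -42.400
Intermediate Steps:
x = -2 (x = -2 + 0/4 = -2 + 0*(¼) = -2 + 0 = -2)
o(M) = -17/10 - M/5 (o(M) = 3/(-2) + (M - 1*(-1))/(-5) = 3*(-½) + (M + 1)*(-⅕) = -3/2 + (1 + M)*(-⅕) = -3/2 + (-⅕ - M/5) = -17/10 - M/5)
-37 + S(6)*o(-4) = -37 + 6*(-17/10 - ⅕*(-4)) = -37 + 6*(-17/10 + ⅘) = -37 + 6*(-9/10) = -37 - 27/5 = -212/5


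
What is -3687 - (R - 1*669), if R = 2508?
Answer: -5526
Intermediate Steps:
-3687 - (R - 1*669) = -3687 - (2508 - 1*669) = -3687 - (2508 - 669) = -3687 - 1*1839 = -3687 - 1839 = -5526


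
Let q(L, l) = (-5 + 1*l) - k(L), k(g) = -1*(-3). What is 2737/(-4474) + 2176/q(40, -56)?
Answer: -154853/4474 ≈ -34.612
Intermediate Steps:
k(g) = 3
q(L, l) = -8 + l (q(L, l) = (-5 + 1*l) - 1*3 = (-5 + l) - 3 = -8 + l)
2737/(-4474) + 2176/q(40, -56) = 2737/(-4474) + 2176/(-8 - 56) = 2737*(-1/4474) + 2176/(-64) = -2737/4474 + 2176*(-1/64) = -2737/4474 - 34 = -154853/4474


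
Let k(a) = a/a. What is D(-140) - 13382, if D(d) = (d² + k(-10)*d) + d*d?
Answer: 25678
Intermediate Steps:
k(a) = 1
D(d) = d + 2*d² (D(d) = (d² + 1*d) + d*d = (d² + d) + d² = (d + d²) + d² = d + 2*d²)
D(-140) - 13382 = -140*(1 + 2*(-140)) - 13382 = -140*(1 - 280) - 13382 = -140*(-279) - 13382 = 39060 - 13382 = 25678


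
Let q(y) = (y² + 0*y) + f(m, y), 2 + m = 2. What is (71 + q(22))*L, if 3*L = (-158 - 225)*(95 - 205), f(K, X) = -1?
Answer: 23340020/3 ≈ 7.7800e+6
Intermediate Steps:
m = 0 (m = -2 + 2 = 0)
q(y) = -1 + y² (q(y) = (y² + 0*y) - 1 = (y² + 0) - 1 = y² - 1 = -1 + y²)
L = 42130/3 (L = ((-158 - 225)*(95 - 205))/3 = (-383*(-110))/3 = (⅓)*42130 = 42130/3 ≈ 14043.)
(71 + q(22))*L = (71 + (-1 + 22²))*(42130/3) = (71 + (-1 + 484))*(42130/3) = (71 + 483)*(42130/3) = 554*(42130/3) = 23340020/3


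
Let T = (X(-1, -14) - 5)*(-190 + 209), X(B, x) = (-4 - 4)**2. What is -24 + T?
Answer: 1097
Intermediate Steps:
X(B, x) = 64 (X(B, x) = (-8)**2 = 64)
T = 1121 (T = (64 - 5)*(-190 + 209) = 59*19 = 1121)
-24 + T = -24 + 1121 = 1097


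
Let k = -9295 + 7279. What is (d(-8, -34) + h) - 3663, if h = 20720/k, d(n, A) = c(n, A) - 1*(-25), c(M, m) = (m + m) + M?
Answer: -67037/18 ≈ -3724.3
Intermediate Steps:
c(M, m) = M + 2*m (c(M, m) = 2*m + M = M + 2*m)
d(n, A) = 25 + n + 2*A (d(n, A) = (n + 2*A) - 1*(-25) = (n + 2*A) + 25 = 25 + n + 2*A)
k = -2016
h = -185/18 (h = 20720/(-2016) = 20720*(-1/2016) = -185/18 ≈ -10.278)
(d(-8, -34) + h) - 3663 = ((25 - 8 + 2*(-34)) - 185/18) - 3663 = ((25 - 8 - 68) - 185/18) - 3663 = (-51 - 185/18) - 3663 = -1103/18 - 3663 = -67037/18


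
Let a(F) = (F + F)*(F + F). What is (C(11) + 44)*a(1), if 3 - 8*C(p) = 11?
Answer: 172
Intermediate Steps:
C(p) = -1 (C(p) = 3/8 - ⅛*11 = 3/8 - 11/8 = -1)
a(F) = 4*F² (a(F) = (2*F)*(2*F) = 4*F²)
(C(11) + 44)*a(1) = (-1 + 44)*(4*1²) = 43*(4*1) = 43*4 = 172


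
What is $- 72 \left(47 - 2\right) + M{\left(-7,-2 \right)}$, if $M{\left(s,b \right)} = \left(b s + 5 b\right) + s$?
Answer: $-3243$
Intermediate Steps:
$M{\left(s,b \right)} = s + 5 b + b s$ ($M{\left(s,b \right)} = \left(5 b + b s\right) + s = s + 5 b + b s$)
$- 72 \left(47 - 2\right) + M{\left(-7,-2 \right)} = - 72 \left(47 - 2\right) - 3 = \left(-72\right) 45 - 3 = -3240 - 3 = -3243$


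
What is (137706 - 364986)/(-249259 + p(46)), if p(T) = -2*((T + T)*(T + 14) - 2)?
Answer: 15152/17353 ≈ 0.87316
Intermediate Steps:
p(T) = 4 - 4*T*(14 + T) (p(T) = -2*((2*T)*(14 + T) - 2) = -2*(2*T*(14 + T) - 2) = -2*(-2 + 2*T*(14 + T)) = 4 - 4*T*(14 + T))
(137706 - 364986)/(-249259 + p(46)) = (137706 - 364986)/(-249259 + (4 - 56*46 - 4*46²)) = -227280/(-249259 + (4 - 2576 - 4*2116)) = -227280/(-249259 + (4 - 2576 - 8464)) = -227280/(-249259 - 11036) = -227280/(-260295) = -227280*(-1/260295) = 15152/17353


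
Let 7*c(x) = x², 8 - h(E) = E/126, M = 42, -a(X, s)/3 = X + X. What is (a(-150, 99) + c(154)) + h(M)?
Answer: 12887/3 ≈ 4295.7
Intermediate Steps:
a(X, s) = -6*X (a(X, s) = -3*(X + X) = -6*X)
h(E) = 8 - E/126
c(x) = x²/7
(a(-150, 99) + c(154)) + h(M) = (-6*(-150) + (⅐)*154²) + (8 - 1/126*42) = (900 + (⅐)*23716) + (8 - ⅓) = (900 + 3388) + 23/3 = 4288 + 23/3 = 12887/3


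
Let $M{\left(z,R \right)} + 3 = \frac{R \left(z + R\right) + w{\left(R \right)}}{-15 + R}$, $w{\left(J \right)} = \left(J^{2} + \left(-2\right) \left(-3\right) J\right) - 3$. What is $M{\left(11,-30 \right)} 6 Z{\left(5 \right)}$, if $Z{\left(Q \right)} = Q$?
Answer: $-948$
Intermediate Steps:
$w{\left(J \right)} = -3 + J^{2} + 6 J$ ($w{\left(J \right)} = \left(J^{2} + 6 J\right) - 3 = -3 + J^{2} + 6 J$)
$M{\left(z,R \right)} = -3 + \frac{-3 + R^{2} + 6 R + R \left(R + z\right)}{-15 + R}$ ($M{\left(z,R \right)} = -3 + \frac{R \left(z + R\right) + \left(-3 + R^{2} + 6 R\right)}{-15 + R} = -3 + \frac{R \left(R + z\right) + \left(-3 + R^{2} + 6 R\right)}{-15 + R} = -3 + \frac{-3 + R^{2} + 6 R + R \left(R + z\right)}{-15 + R}$)
$M{\left(11,-30 \right)} 6 Z{\left(5 \right)} = \frac{42 + 2 \left(-30\right)^{2} + 3 \left(-30\right) - 330}{-15 - 30} \cdot 6 \cdot 5 = \frac{42 + 2 \cdot 900 - 90 - 330}{-45} \cdot 30 = - \frac{42 + 1800 - 90 - 330}{45} \cdot 30 = \left(- \frac{1}{45}\right) 1422 \cdot 30 = \left(- \frac{158}{5}\right) 30 = -948$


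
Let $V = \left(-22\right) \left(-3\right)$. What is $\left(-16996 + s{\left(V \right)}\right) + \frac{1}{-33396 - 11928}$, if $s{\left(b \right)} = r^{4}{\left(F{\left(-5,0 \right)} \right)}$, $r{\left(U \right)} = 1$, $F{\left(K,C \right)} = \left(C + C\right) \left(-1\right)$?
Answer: $- \frac{770281381}{45324} \approx -16995.0$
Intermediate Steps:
$F{\left(K,C \right)} = - 2 C$ ($F{\left(K,C \right)} = 2 C \left(-1\right) = - 2 C$)
$V = 66$
$s{\left(b \right)} = 1$ ($s{\left(b \right)} = 1^{4} = 1$)
$\left(-16996 + s{\left(V \right)}\right) + \frac{1}{-33396 - 11928} = \left(-16996 + 1\right) + \frac{1}{-33396 - 11928} = -16995 + \frac{1}{-45324} = -16995 - \frac{1}{45324} = - \frac{770281381}{45324}$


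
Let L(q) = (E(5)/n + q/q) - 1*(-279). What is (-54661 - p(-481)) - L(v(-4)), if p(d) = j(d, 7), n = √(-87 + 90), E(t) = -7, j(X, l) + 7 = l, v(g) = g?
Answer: -54941 + 7*√3/3 ≈ -54937.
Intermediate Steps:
j(X, l) = -7 + l
n = √3 ≈ 1.7320
p(d) = 0 (p(d) = -7 + 7 = 0)
L(q) = 280 - 7*√3/3 (L(q) = (-7*√3/3 + q/q) - 1*(-279) = (-7*√3/3 + 1) + 279 = (1 - 7*√3/3) + 279 = 280 - 7*√3/3)
(-54661 - p(-481)) - L(v(-4)) = (-54661 - 1*0) - (280 - 7*√3/3) = (-54661 + 0) + (-280 + 7*√3/3) = -54661 + (-280 + 7*√3/3) = -54941 + 7*√3/3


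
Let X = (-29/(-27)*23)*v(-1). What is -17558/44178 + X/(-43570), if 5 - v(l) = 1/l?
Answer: -578662666/1443626595 ≈ -0.40084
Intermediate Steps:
v(l) = 5 - 1/l
X = 1334/9 (X = (-29/(-27)*23)*(5 - 1/(-1)) = (-29*(-1/27)*23)*(5 - 1*(-1)) = ((29/27)*23)*(5 + 1) = (667/27)*6 = 1334/9 ≈ 148.22)
-17558/44178 + X/(-43570) = -17558/44178 + (1334/9)/(-43570) = -17558*1/44178 + (1334/9)*(-1/43570) = -8779/22089 - 667/196065 = -578662666/1443626595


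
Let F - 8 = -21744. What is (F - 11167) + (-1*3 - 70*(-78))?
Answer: -27446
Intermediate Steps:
F = -21736 (F = 8 - 21744 = -21736)
(F - 11167) + (-1*3 - 70*(-78)) = (-21736 - 11167) + (-1*3 - 70*(-78)) = -32903 + (-3 + 5460) = -32903 + 5457 = -27446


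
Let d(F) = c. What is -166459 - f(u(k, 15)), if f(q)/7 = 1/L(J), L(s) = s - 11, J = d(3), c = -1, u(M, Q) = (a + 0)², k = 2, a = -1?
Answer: -1997501/12 ≈ -1.6646e+5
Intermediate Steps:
u(M, Q) = 1 (u(M, Q) = (-1 + 0)² = (-1)² = 1)
d(F) = -1
J = -1
L(s) = -11 + s
f(q) = -7/12 (f(q) = 7/(-11 - 1) = 7/(-12) = 7*(-1/12) = -7/12)
-166459 - f(u(k, 15)) = -166459 - 1*(-7/12) = -166459 + 7/12 = -1997501/12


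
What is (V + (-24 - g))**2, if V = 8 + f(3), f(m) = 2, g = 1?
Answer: 225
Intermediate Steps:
V = 10 (V = 8 + 2 = 10)
(V + (-24 - g))**2 = (10 + (-24 - 1*1))**2 = (10 + (-24 - 1))**2 = (10 - 25)**2 = (-15)**2 = 225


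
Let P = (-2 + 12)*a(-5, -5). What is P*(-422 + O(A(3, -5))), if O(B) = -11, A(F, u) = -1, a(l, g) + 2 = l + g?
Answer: 51960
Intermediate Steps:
a(l, g) = -2 + g + l (a(l, g) = -2 + (l + g) = -2 + (g + l) = -2 + g + l)
P = -120 (P = (-2 + 12)*(-2 - 5 - 5) = 10*(-12) = -120)
P*(-422 + O(A(3, -5))) = -120*(-422 - 11) = -120*(-433) = 51960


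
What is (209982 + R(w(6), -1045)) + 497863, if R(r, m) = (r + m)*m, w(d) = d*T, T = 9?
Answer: 1743440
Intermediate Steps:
w(d) = 9*d (w(d) = d*9 = 9*d)
R(r, m) = m*(m + r) (R(r, m) = (m + r)*m = m*(m + r))
(209982 + R(w(6), -1045)) + 497863 = (209982 - 1045*(-1045 + 9*6)) + 497863 = (209982 - 1045*(-1045 + 54)) + 497863 = (209982 - 1045*(-991)) + 497863 = (209982 + 1035595) + 497863 = 1245577 + 497863 = 1743440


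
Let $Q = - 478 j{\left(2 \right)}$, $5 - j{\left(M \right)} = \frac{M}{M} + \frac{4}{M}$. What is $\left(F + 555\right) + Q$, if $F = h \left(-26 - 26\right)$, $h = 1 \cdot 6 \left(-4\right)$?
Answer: $847$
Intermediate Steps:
$j{\left(M \right)} = 4 - \frac{4}{M}$ ($j{\left(M \right)} = 5 - \left(\frac{M}{M} + \frac{4}{M}\right) = 5 - \left(1 + \frac{4}{M}\right) = 4 - \frac{4}{M}$)
$h = -24$ ($h = 6 \left(-4\right) = -24$)
$Q = -956$ ($Q = - 478 \left(4 - \frac{4}{2}\right) = - 478 \left(4 - 2\right) = \left(-478\right) 2 = -956$)
$F = 1248$ ($F = - 24 \left(-26 - 26\right) = \left(-24\right) \left(-52\right) = 1248$)
$\left(F + 555\right) + Q = \left(1248 + 555\right) - 956 = 1803 - 956 = 847$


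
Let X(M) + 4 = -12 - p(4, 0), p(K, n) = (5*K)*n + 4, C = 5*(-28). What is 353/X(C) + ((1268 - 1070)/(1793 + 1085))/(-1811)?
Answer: -919930217/52120580 ≈ -17.650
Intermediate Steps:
C = -140
p(K, n) = 4 + 5*K*n (p(K, n) = 5*K*n + 4 = 4 + 5*K*n)
X(M) = -20 (X(M) = -4 + (-12 - (4 + 5*4*0)) = -4 + (-12 - (4 + 0)) = -4 + (-12 - 1*4) = -4 + (-12 - 4) = -4 - 16 = -20)
353/X(C) + ((1268 - 1070)/(1793 + 1085))/(-1811) = 353/(-20) + ((1268 - 1070)/(1793 + 1085))/(-1811) = 353*(-1/20) + (198/2878)*(-1/1811) = -353/20 + (198*(1/2878))*(-1/1811) = -353/20 + (99/1439)*(-1/1811) = -353/20 - 99/2606029 = -919930217/52120580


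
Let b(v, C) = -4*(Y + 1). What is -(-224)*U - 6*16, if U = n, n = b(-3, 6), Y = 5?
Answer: -5472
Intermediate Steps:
b(v, C) = -24 (b(v, C) = -4*(5 + 1) = -4*6 = -24)
n = -24
U = -24
-(-224)*U - 6*16 = -(-224)*(-24) - 6*16 = -32*168 - 96 = -5376 - 96 = -5472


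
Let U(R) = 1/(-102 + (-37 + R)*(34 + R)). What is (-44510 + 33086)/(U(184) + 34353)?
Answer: -364928256/1097372233 ≈ -0.33255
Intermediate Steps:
(-44510 + 33086)/(U(184) + 34353) = (-44510 + 33086)/(1/(-1360 + 184² - 3*184) + 34353) = -11424/(1/(-1360 + 33856 - 552) + 34353) = -11424/(1/31944 + 34353) = -11424/1097372233/31944 = -11424*31944/1097372233 = -364928256/1097372233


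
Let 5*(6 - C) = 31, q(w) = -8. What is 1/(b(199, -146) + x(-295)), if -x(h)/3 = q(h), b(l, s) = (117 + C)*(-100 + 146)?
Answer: 5/26984 ≈ 0.00018530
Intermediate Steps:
C = -⅕ (C = 6 - ⅕*31 = 6 - 31/5 = -⅕ ≈ -0.20000)
b(l, s) = 26864/5 (b(l, s) = (117 - ⅕)*(-100 + 146) = (584/5)*46 = 26864/5)
x(h) = 24 (x(h) = -3*(-8) = 24)
1/(b(199, -146) + x(-295)) = 1/(26864/5 + 24) = 1/(26984/5) = 5/26984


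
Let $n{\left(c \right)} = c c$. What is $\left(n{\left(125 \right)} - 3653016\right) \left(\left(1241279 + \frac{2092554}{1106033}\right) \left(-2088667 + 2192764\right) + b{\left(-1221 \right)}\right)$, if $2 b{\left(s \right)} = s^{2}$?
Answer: $- \frac{1039678007852796684571317}{2212066} \approx -4.7 \cdot 10^{17}$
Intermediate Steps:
$n{\left(c \right)} = c^{2}$
$b{\left(s \right)} = \frac{s^{2}}{2}$
$\left(n{\left(125 \right)} - 3653016\right) \left(\left(1241279 + \frac{2092554}{1106033}\right) \left(-2088667 + 2192764\right) + b{\left(-1221 \right)}\right) = \left(125^{2} - 3653016\right) \left(\left(1241279 + \frac{2092554}{1106033}\right) \left(-2088667 + 2192764\right) + \frac{\left(-1221\right)^{2}}{2}\right) = \left(15625 - 3653016\right) \left(\left(1241279 + 2092554 \cdot \frac{1}{1106033}\right) 104097 + \frac{1}{2} \cdot 1490841\right) = - 3637391 \left(\left(1241279 + \frac{2092554}{1106033}\right) 104097 + \frac{1490841}{2}\right) = - 3637391 \left(\frac{1372897628761}{1106033} \cdot 104097 + \frac{1490841}{2}\right) = - 3637391 \left(\frac{142914524461133817}{1106033} + \frac{1490841}{2}\right) = \left(-3637391\right) \frac{285830697841611387}{2212066} = - \frac{1039678007852796684571317}{2212066}$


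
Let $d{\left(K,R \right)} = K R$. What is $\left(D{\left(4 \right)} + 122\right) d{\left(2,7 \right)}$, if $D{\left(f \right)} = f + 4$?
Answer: $1820$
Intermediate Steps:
$D{\left(f \right)} = 4 + f$
$\left(D{\left(4 \right)} + 122\right) d{\left(2,7 \right)} = \left(\left(4 + 4\right) + 122\right) 2 \cdot 7 = \left(8 + 122\right) 14 = 130 \cdot 14 = 1820$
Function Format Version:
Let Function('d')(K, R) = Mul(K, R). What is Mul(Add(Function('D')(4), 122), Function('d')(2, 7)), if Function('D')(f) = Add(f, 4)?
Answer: 1820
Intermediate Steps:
Function('D')(f) = Add(4, f)
Mul(Add(Function('D')(4), 122), Function('d')(2, 7)) = Mul(Add(Add(4, 4), 122), Mul(2, 7)) = Mul(Add(8, 122), 14) = Mul(130, 14) = 1820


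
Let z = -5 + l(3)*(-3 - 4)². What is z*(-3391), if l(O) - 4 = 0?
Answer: -647681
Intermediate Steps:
l(O) = 4 (l(O) = 4 + 0 = 4)
z = 191 (z = -5 + 4*(-3 - 4)² = -5 + 4*(-7)² = -5 + 4*49 = -5 + 196 = 191)
z*(-3391) = 191*(-3391) = -647681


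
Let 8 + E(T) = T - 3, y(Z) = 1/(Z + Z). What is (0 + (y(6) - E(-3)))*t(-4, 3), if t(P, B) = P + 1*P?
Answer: -338/3 ≈ -112.67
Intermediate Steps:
t(P, B) = 2*P (t(P, B) = P + P = 2*P)
y(Z) = 1/(2*Z)
E(T) = -11 + T (E(T) = -8 + (T - 3) = -8 + (-3 + T) = -11 + T)
(0 + (y(6) - E(-3)))*t(-4, 3) = (0 + ((½)/6 - (-11 - 3)))*(2*(-4)) = (0 + ((½)*(⅙) - 1*(-14)))*(-8) = (0 + (1/12 + 14))*(-8) = (0 + 169/12)*(-8) = (169/12)*(-8) = -338/3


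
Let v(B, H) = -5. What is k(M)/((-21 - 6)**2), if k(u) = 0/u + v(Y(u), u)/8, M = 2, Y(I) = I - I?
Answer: -5/5832 ≈ -0.00085734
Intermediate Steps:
Y(I) = 0
k(u) = -5/8 (k(u) = 0/u - 5/8 = 0 - 5*1/8 = 0 - 5/8 = -5/8)
k(M)/((-21 - 6)**2) = -5/(8*(-21 - 6)**2) = -5/(8*((-27)**2)) = -5/8/729 = -5/8*1/729 = -5/5832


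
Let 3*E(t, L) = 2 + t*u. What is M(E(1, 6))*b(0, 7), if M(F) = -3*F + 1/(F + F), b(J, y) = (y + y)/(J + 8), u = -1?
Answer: 7/8 ≈ 0.87500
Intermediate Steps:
b(J, y) = 2*y/(8 + J) (b(J, y) = (2*y)/(8 + J) = 2*y/(8 + J))
E(t, L) = 2/3 - t/3 (E(t, L) = (2 + t*(-1))/3 = (2 - t)/3 = 2/3 - t/3)
M(F) = 1/(2*F) - 3*F (M(F) = -3*F + 1/(2*F) = 1/(2*F) - 3*F)
M(E(1, 6))*b(0, 7) = (1/(2*(2/3 - 1/3*1)) - 3*(2/3 - 1/3*1))*(2*7/(8 + 0)) = (1/(2*(2/3 - 1/3)) - 3*(2/3 - 1/3))*(2*7/8) = (1/(2*(1/3)) - 3*1/3)*(2*7*(1/8)) = ((1/2)*3 - 1)*(7/4) = (3/2 - 1)*(7/4) = (1/2)*(7/4) = 7/8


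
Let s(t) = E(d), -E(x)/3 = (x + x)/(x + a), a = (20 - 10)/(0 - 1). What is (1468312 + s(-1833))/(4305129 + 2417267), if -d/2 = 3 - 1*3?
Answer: 367078/1680599 ≈ 0.21842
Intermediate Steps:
a = -10 (a = 10/(-1) = 10*(-1) = -10)
d = 0 (d = -2*(3 - 1*3) = -2*(3 - 3) = -2*0 = 0)
E(x) = -6*x/(-10 + x) (E(x) = -3*(x + x)/(x - 10) = -3*2*x/(-10 + x) = -6*x/(-10 + x))
s(t) = 0 (s(t) = -6*0/(-10 + 0) = -6*0/(-10) = -6*0*(-⅒) = 0)
(1468312 + s(-1833))/(4305129 + 2417267) = (1468312 + 0)/(4305129 + 2417267) = 1468312/6722396 = 1468312*(1/6722396) = 367078/1680599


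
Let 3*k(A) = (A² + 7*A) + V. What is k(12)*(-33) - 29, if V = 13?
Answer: -2680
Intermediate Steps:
k(A) = 13/3 + A²/3 + 7*A/3 (k(A) = ((A² + 7*A) + 13)/3 = (13 + A² + 7*A)/3 = 13/3 + A²/3 + 7*A/3)
k(12)*(-33) - 29 = (13/3 + (⅓)*12² + (7/3)*12)*(-33) - 29 = (13/3 + (⅓)*144 + 28)*(-33) - 29 = (13/3 + 48 + 28)*(-33) - 29 = (241/3)*(-33) - 29 = -2651 - 29 = -2680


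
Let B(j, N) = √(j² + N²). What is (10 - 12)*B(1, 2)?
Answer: -2*√5 ≈ -4.4721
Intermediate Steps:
B(j, N) = √(N² + j²)
(10 - 12)*B(1, 2) = (10 - 12)*√(2² + 1²) = -2*√(4 + 1) = -2*√5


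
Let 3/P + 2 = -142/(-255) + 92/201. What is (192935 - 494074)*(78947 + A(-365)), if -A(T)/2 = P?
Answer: -2900654211131/122 ≈ -2.3776e+10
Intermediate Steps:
P = -17085/5612 (P = 3/(-2 + (-142/(-255) + 92/201)) = 3/(-2 + (-142*(-1/255) + 92*(1/201))) = 3/(-2 + (142/255 + 92/201)) = 3/(-2 + 5778/5695) = 3/(-5612/5695) = 3*(-5695/5612) = -17085/5612 ≈ -3.0444)
A(T) = 17085/2806 (A(T) = -2*(-17085/5612) = 17085/2806)
(192935 - 494074)*(78947 + A(-365)) = (192935 - 494074)*(78947 + 17085/2806) = -301139*221542367/2806 = -2900654211131/122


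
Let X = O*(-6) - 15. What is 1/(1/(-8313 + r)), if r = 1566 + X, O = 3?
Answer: -6780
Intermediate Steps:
X = -33 (X = 3*(-6) - 15 = -18 - 15 = -33)
r = 1533 (r = 1566 - 33 = 1533)
1/(1/(-8313 + r)) = 1/(1/(-8313 + 1533)) = 1/(1/(-6780)) = 1/(-1/6780) = -6780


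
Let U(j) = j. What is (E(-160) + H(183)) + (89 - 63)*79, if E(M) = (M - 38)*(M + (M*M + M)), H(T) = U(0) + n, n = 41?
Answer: -5003345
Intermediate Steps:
H(T) = 41 (H(T) = 0 + 41 = 41)
E(M) = (-38 + M)*(M**2 + 2*M) (E(M) = (-38 + M)*(M + (M**2 + M)) = (-38 + M)*(M + (M + M**2)) = (-38 + M)*(M**2 + 2*M))
(E(-160) + H(183)) + (89 - 63)*79 = (-160*(-76 + (-160)**2 - 36*(-160)) + 41) + (89 - 63)*79 = (-160*(-76 + 25600 + 5760) + 41) + 26*79 = (-160*31284 + 41) + 2054 = (-5005440 + 41) + 2054 = -5005399 + 2054 = -5003345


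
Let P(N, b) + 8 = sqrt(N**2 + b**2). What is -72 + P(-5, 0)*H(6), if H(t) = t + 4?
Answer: -102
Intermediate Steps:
H(t) = 4 + t
P(N, b) = -8 + sqrt(N**2 + b**2)
-72 + P(-5, 0)*H(6) = -72 + (-8 + sqrt((-5)**2 + 0**2))*(4 + 6) = -72 + (-8 + sqrt(25 + 0))*10 = -72 + (-8 + sqrt(25))*10 = -72 + (-8 + 5)*10 = -72 - 3*10 = -72 - 30 = -102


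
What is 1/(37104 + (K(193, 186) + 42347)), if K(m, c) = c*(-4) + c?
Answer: 1/78893 ≈ 1.2675e-5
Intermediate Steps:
K(m, c) = -3*c (K(m, c) = -4*c + c = -3*c)
1/(37104 + (K(193, 186) + 42347)) = 1/(37104 + (-3*186 + 42347)) = 1/(37104 + (-558 + 42347)) = 1/(37104 + 41789) = 1/78893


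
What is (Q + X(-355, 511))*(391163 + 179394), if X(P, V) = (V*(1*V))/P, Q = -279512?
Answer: -56763506919717/355 ≈ -1.5990e+11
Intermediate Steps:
X(P, V) = V**2/P (X(P, V) = (V*V)/P = V**2/P)
(Q + X(-355, 511))*(391163 + 179394) = (-279512 + 511**2/(-355))*(391163 + 179394) = (-279512 - 1/355*261121)*570557 = (-279512 - 261121/355)*570557 = -99487881/355*570557 = -56763506919717/355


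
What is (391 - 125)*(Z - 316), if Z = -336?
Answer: -173432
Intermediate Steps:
(391 - 125)*(Z - 316) = (391 - 125)*(-336 - 316) = 266*(-652) = -173432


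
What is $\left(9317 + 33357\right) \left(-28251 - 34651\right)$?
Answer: $-2684279948$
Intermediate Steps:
$\left(9317 + 33357\right) \left(-28251 - 34651\right) = 42674 \left(-62902\right) = -2684279948$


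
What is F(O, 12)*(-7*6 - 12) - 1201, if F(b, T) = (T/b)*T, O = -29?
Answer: -27053/29 ≈ -932.86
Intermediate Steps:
F(b, T) = T²/b
F(O, 12)*(-7*6 - 12) - 1201 = (12²/(-29))*(-7*6 - 12) - 1201 = (144*(-1/29))*(-42 - 12) - 1201 = -144/29*(-54) - 1201 = 7776/29 - 1201 = -27053/29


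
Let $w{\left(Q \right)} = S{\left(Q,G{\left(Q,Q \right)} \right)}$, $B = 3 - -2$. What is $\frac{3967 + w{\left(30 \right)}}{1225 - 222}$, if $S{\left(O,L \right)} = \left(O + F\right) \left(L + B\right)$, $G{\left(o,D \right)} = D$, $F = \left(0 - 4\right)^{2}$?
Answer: $\frac{5577}{1003} \approx 5.5603$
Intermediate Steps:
$F = 16$ ($F = \left(-4\right)^{2} = 16$)
$B = 5$ ($B = 3 + 2 = 5$)
$S{\left(O,L \right)} = \left(5 + L\right) \left(16 + O\right)$ ($S{\left(O,L \right)} = \left(O + 16\right) \left(L + 5\right) = \left(16 + O\right) \left(5 + L\right) = \left(5 + L\right) \left(16 + O\right)$)
$w{\left(Q \right)} = 80 + Q^{2} + 21 Q$ ($w{\left(Q \right)} = 80 + 5 Q + 16 Q + Q Q = 80 + 5 Q + 16 Q + Q^{2} = 80 + Q^{2} + 21 Q$)
$\frac{3967 + w{\left(30 \right)}}{1225 - 222} = \frac{3967 + \left(80 + 30^{2} + 21 \cdot 30\right)}{1225 - 222} = \frac{3967 + \left(80 + 900 + 630\right)}{1003} = \left(3967 + 1610\right) \frac{1}{1003} = 5577 \cdot \frac{1}{1003} = \frac{5577}{1003}$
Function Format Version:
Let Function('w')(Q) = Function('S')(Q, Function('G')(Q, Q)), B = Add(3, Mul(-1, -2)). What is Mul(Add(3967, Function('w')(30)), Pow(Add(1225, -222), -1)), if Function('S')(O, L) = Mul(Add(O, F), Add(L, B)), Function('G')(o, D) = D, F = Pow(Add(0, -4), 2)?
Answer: Rational(5577, 1003) ≈ 5.5603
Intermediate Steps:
F = 16 (F = Pow(-4, 2) = 16)
B = 5 (B = Add(3, 2) = 5)
Function('S')(O, L) = Mul(Add(5, L), Add(16, O)) (Function('S')(O, L) = Mul(Add(O, 16), Add(L, 5)) = Mul(Add(16, O), Add(5, L)) = Mul(Add(5, L), Add(16, O)))
Function('w')(Q) = Add(80, Pow(Q, 2), Mul(21, Q)) (Function('w')(Q) = Add(80, Mul(5, Q), Mul(16, Q), Mul(Q, Q)) = Add(80, Mul(5, Q), Mul(16, Q), Pow(Q, 2)) = Add(80, Pow(Q, 2), Mul(21, Q)))
Mul(Add(3967, Function('w')(30)), Pow(Add(1225, -222), -1)) = Mul(Add(3967, Add(80, Pow(30, 2), Mul(21, 30))), Pow(Add(1225, -222), -1)) = Mul(Add(3967, Add(80, 900, 630)), Pow(1003, -1)) = Mul(Add(3967, 1610), Rational(1, 1003)) = Mul(5577, Rational(1, 1003)) = Rational(5577, 1003)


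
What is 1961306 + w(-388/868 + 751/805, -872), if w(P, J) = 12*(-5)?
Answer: 1961246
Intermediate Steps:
w(P, J) = -60
1961306 + w(-388/868 + 751/805, -872) = 1961306 - 60 = 1961246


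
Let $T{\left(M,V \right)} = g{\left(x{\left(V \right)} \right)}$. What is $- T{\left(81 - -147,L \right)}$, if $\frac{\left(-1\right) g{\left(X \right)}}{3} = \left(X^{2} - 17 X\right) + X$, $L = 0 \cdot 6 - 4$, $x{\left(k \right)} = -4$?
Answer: $240$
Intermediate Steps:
$L = -4$ ($L = 0 - 4 = -4$)
$g{\left(X \right)} = - 3 X^{2} + 48 X$ ($g{\left(X \right)} = - 3 \left(\left(X^{2} - 17 X\right) + X\right) = - 3 \left(X^{2} - 16 X\right) = - 3 X^{2} + 48 X$)
$T{\left(M,V \right)} = -240$ ($T{\left(M,V \right)} = 3 \left(-4\right) \left(16 - -4\right) = 3 \left(-4\right) \left(16 + 4\right) = 3 \left(-4\right) 20 = -240$)
$- T{\left(81 - -147,L \right)} = \left(-1\right) \left(-240\right) = 240$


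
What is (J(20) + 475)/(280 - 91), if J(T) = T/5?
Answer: 479/189 ≈ 2.5344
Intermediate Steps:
J(T) = T/5 (J(T) = T*(1/5) = T/5)
(J(20) + 475)/(280 - 91) = ((1/5)*20 + 475)/(280 - 91) = (4 + 475)/189 = 479*(1/189) = 479/189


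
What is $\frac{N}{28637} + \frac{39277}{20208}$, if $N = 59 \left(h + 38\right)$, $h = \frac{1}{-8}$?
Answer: $\frac{1169932751}{578696496} \approx 2.0217$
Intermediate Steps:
$h = - \frac{1}{8} \approx -0.125$
$N = \frac{17877}{8}$ ($N = 59 \left(- \frac{1}{8} + 38\right) = 59 \cdot \frac{303}{8} = \frac{17877}{8} \approx 2234.6$)
$\frac{N}{28637} + \frac{39277}{20208} = \frac{17877}{8 \cdot 28637} + \frac{39277}{20208} = \frac{17877}{8} \cdot \frac{1}{28637} + 39277 \cdot \frac{1}{20208} = \frac{17877}{229096} + \frac{39277}{20208} = \frac{1169932751}{578696496}$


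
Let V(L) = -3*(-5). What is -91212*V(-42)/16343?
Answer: -1368180/16343 ≈ -83.717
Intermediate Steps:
V(L) = 15
-91212*V(-42)/16343 = -91212/(16343/15) = -91212/(16343*(1/15)) = -91212/16343/15 = -91212*15/16343 = -1368180/16343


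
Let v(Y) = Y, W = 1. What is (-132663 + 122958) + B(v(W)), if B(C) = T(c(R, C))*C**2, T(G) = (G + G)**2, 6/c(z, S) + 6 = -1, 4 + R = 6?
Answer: -475401/49 ≈ -9702.1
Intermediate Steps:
R = 2 (R = -4 + 6 = 2)
c(z, S) = -6/7 (c(z, S) = 6/(-6 - 1) = 6/(-7) = 6*(-1/7) = -6/7)
T(G) = 4*G**2 (T(G) = (2*G)**2 = 4*G**2)
B(C) = 144*C**2/49 (B(C) = (4*(-6/7)**2)*C**2 = (4*(36/49))*C**2 = 144*C**2/49)
(-132663 + 122958) + B(v(W)) = (-132663 + 122958) + (144/49)*1**2 = -9705 + (144/49)*1 = -9705 + 144/49 = -475401/49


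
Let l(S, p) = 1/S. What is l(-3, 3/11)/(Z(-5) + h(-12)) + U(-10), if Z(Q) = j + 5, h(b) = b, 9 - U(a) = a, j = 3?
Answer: 229/12 ≈ 19.083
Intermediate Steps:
U(a) = 9 - a
Z(Q) = 8 (Z(Q) = 3 + 5 = 8)
l(-3, 3/11)/(Z(-5) + h(-12)) + U(-10) = 1/((8 - 12)*(-3)) + (9 - 1*(-10)) = -1/3/(-4) + (9 + 10) = -1/4*(-1/3) + 19 = 1/12 + 19 = 229/12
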